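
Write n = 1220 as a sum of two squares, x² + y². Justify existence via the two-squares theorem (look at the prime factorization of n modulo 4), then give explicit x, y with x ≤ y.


Step 1: Factor n = 1220 = 2^2 · 5 · 61.
Step 2: Check the mod-4 condition on each prime factor: 2 = 2 (special); 5 ≡ 1 (mod 4), exponent 1; 61 ≡ 1 (mod 4), exponent 1.
All primes ≡ 3 (mod 4) appear to even exponent (or don't appear), so by the two-squares theorem n IS expressible as a sum of two squares.
Step 3: Build a representation. Group n = k² · m with k = 2 and m = 5 · 61 = 305 (a product of primes ≡ 1 (mod 4)); a representation of m scales to one of n via (k·x)² + (k·y)² = k²(x² + y²). Each prime p ≡ 1 (mod 4) is itself a sum of two squares; find a² by testing p − a² for a perfect square:
  5: 5 − 1² = 4 = 2² ⇒ 5 = 1² + 2².
  61: 61 − 1² = 60, 61 − 2² = 57, 61 − 3² = 52, 61 − 4² = 45, 61 − 5² = 36 = 6² ⇒ 61 = 5² + 6².
  Combine using the Brahmagupta–Fibonacci identity (a² + b²)(c² + d²) = (ac − bd)² + (ad + bc)² = (ac + bd)² + (ad − bc)²:
  5 · 61 = 305: from (1² + 2²)(5² + 6²), take (1·5 − 2·6, 1·6 + 2·5) = (5 − 12, 6 + 10) = (-7, 16); dropping signs (only squares matter) gives (7, 16); check 7² + 16² = 49 + 256 = 305 ✓.
  Scale by k = 2: (2·7, 2·16) = (14, 32).
Step 4: Order so x ≤ y and verify: 14² + 32² = 196 + 1024 = 1220 = n. ✓

n = 1220 = 14² + 32² (one valid representation with x ≤ y).


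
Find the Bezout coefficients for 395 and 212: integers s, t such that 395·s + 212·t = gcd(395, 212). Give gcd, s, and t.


Euclidean algorithm on (395, 212) — divide until remainder is 0:
  395 = 1 · 212 + 183
  212 = 1 · 183 + 29
  183 = 6 · 29 + 9
  29 = 3 · 9 + 2
  9 = 4 · 2 + 1
  2 = 2 · 1 + 0
gcd(395, 212) = 1.
Track Bezout coefficients alongside the remainders: start with r₀ = 395 = a·1 + b·0 (s = 1, t = 0) and r₁ = 212 = a·0 + b·1 (s = 0, t = 1); each new remainder r_{k+1} = r_{k-1} − q_k·r_k inherits s_{k+1} = s_{k-1} − q_k·s_k, t_{k+1} = t_{k-1} − q_k·t_k, so r_k = a·s_k + b·t_k at every step:
  q = 1: r = 183, s = 1 − 1·0 = 1, t = 0 − 1·1 = -1  (check: 395·1 + 212·(-1) = 183)
  q = 1: r = 29, s = 0 − 1·1 = -1, t = 1 − 1·(-1) = 2  (check: 395·(-1) + 212·2 = 29)
  q = 6: r = 9, s = 1 − 6·(-1) = 7, t = -1 − 6·2 = -13  (check: 395·7 + 212·(-13) = 9)
  q = 3: r = 2, s = -1 − 3·7 = -22, t = 2 − 3·(-13) = 41  (check: 395·(-22) + 212·41 = 2)
  q = 4: r = 1, s = 7 − 4·(-22) = 95, t = -13 − 4·41 = -177  (check: 395·95 + 212·(-177) = 1)
The row with r = 1 (the gcd) gives the Bezout coefficients s = 95, t = -177.
Result: 395 · (95) + 212 · (-177) = 1.

gcd(395, 212) = 1; s = 95, t = -177 (check: 395·95 + 212·(-177) = 1).


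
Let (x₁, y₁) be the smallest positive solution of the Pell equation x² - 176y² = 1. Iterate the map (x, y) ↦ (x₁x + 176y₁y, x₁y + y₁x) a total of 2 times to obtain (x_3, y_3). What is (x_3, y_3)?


Step 1: Find the fundamental solution (x₁, y₁) of x² - 176y² = 1.
  Expand √176 as a continued fraction. a₀ = ⌊√176⌋ = 13; iterate m_{k+1} = d_k·a_k − m_k, d_{k+1} = (176 − m_{k+1}²)/d_k, a_{k+1} = ⌊(a₀ + m_{k+1})/d_{k+1}⌋ (starting m₀ = 0, d₀ = 1), with convergents p_k = a_k·p_{k-1} + p_{k-2}, q_k = a_k·q_{k-1} + q_{k-2} (p₋₁ = 1, q₋₁ = 0):
  k = 0: a₀ = 13; p₀/q₀ = 13/1; p₀² − 176·q₀² = 169 − 176 = -7.
  k = 1: m = 13, d = 7, a = ⌊(13 + 13)/7⌋ = 3; p/q = (3·13 + 1)/(3·1 + 0) = 40/3; p² − 176·q² = 1600 − 1584 = 16.
  k = 2: m = 8, d = 16, a = ⌊(13 + 8)/16⌋ = 1; p/q = (1·40 + 13)/(1·3 + 1) = 53/4; p² − 176·q² = 2809 − 2816 = -7.
  k = 3: m = 8, d = 7, a = ⌊(13 + 8)/7⌋ = 3; p/q = (3·53 + 40)/(3·4 + 3) = 199/15; p² − 176·q² = 39601 − 39600 = 1.
  The first convergent with p² − 176·q² = 1 gives the fundamental solution (x₁, y₁) = (199, 15).
Step 2: Apply the recurrence (x_{n+1}, y_{n+1}) = (x₁x_n + 176y₁y_n, x₁y_n + y₁x_n) repeatedly.
  From (x_1, y_1) = (199, 15): x_2 = 199·199 + 176·15·15 = 79201; y_2 = 199·15 + 15·199 = 5970.
  From (x_2, y_2) = (79201, 5970): x_3 = 199·79201 + 176·15·5970 = 31521799; y_3 = 199·5970 + 15·79201 = 2376045.
Step 3: Verify x_3² - 176·y_3² = 993623812196401 - 993623812196400 = 1 (should be 1). ✓

(x_1, y_1) = (199, 15); (x_3, y_3) = (31521799, 2376045).


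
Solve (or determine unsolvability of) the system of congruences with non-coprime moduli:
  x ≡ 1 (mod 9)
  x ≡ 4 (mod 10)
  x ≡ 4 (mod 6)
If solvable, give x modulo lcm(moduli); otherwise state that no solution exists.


Moduli 9, 10, 6 are not pairwise coprime, so CRT works modulo lcm(m_i) when all pairwise compatibility conditions hold.
Pairwise compatibility: gcd(m_i, m_j) must divide a_i - a_j for every pair.
Merge one congruence at a time:
  Start: x ≡ 1 (mod 9).
  Combine with x ≡ 4 (mod 10): gcd(9, 10) = 1; 4 - 1 = 3, which IS divisible by 1, so compatible.
    Write x = 1 + 9·t and substitute into x ≡ 4 (mod 10): 9·t ≡ 4 − 1 = 3 (mod 10).
    The inverse of 9 mod 10 is 9 (since 9·9 = 81 = 8·10 + 1), so t ≡ 9·3 = 27 ≡ 7 (mod 10).
    Then x = 1 + 9·7 = 64, valid modulo lcm(9, 10) = 90: x ≡ 64 (mod 90).
  Combine with x ≡ 4 (mod 6): gcd(90, 6) = 6; 4 - 64 = -60, which IS divisible by 6, so compatible.
    Write x = 64 + 90·t and substitute into x ≡ 4 (mod 6): 90·t ≡ 4 − 64 = -60 (mod 6).
    Divide the congruence (and modulus) by g = 6: 15·t ≡ -10 (mod 1).
    Modulo 1 every t works; take t = 0.
    Then x = 64 + 90·0 = 64, valid modulo lcm(90, 6) = 90: x ≡ 64 (mod 90).
Verify: 64 mod 9 = 1, 64 mod 10 = 4, 64 mod 6 = 4.

x ≡ 64 (mod 90).


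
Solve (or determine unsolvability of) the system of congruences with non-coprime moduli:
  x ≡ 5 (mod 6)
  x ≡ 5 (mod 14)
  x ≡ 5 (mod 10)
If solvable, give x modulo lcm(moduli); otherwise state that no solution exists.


Moduli 6, 14, 10 are not pairwise coprime, so CRT works modulo lcm(m_i) when all pairwise compatibility conditions hold.
Pairwise compatibility: gcd(m_i, m_j) must divide a_i - a_j for every pair.
Merge one congruence at a time:
  Start: x ≡ 5 (mod 6).
  Combine with x ≡ 5 (mod 14): gcd(6, 14) = 2; 5 - 5 = 0, which IS divisible by 2, so compatible.
    Write x = 5 + 6·t and substitute into x ≡ 5 (mod 14): 6·t ≡ 5 − 5 = 0 (mod 14).
    Divide the congruence (and modulus) by g = 2: 3·t ≡ 0 (mod 7).
    The inverse of 3 mod 7 is 5 (since 3·5 = 15 = 2·7 + 1), so t ≡ 5·0 = 0 ≡ 0 (mod 7).
    Then x = 5 + 6·0 = 5, valid modulo lcm(6, 14) = 42: x ≡ 5 (mod 42).
  Combine with x ≡ 5 (mod 10): gcd(42, 10) = 2; 5 - 5 = 0, which IS divisible by 2, so compatible.
    Write x = 5 + 42·t and substitute into x ≡ 5 (mod 10): 42·t ≡ 5 − 5 = 0 (mod 10).
    Divide the congruence (and modulus) by g = 2: 21·t ≡ 0 (mod 5).
    Reduce coefficients mod 5: 1·t ≡ 0 (mod 5).
    So t ≡ 0 (mod 5).
    Then x = 5 + 42·0 = 5, valid modulo lcm(42, 10) = 210: x ≡ 5 (mod 210).
Verify: 5 mod 6 = 5, 5 mod 14 = 5, 5 mod 10 = 5.

x ≡ 5 (mod 210).


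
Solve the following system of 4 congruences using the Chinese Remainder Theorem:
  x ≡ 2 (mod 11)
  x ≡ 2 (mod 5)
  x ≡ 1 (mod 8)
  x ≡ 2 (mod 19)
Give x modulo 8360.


Product of moduli M = 11 · 5 · 8 · 19 = 8360.
Merge one congruence at a time:
  Start: x ≡ 2 (mod 11).
  Combine with x ≡ 2 (mod 5); new modulus lcm = 55.
    Write x = 2 + 11·t and substitute into x ≡ 2 (mod 5): 11·t ≡ 2 − 2 = 0 (mod 5).
    Reduce coefficients mod 5: 1·t ≡ 0 (mod 5).
    So t ≡ 0 (mod 5).
    Then x = 2 + 11·0 = 2, valid modulo lcm(11, 5) = 55: x ≡ 2 (mod 55).
  Combine with x ≡ 1 (mod 8); new modulus lcm = 440.
    Write x = 2 + 55·t and substitute into x ≡ 1 (mod 8): 55·t ≡ 1 − 2 = -1 (mod 8).
    Reduce coefficients mod 8: 7·t ≡ 7 (mod 8).
    The inverse of 7 mod 8 is 7 (since 7·7 = 49 = 6·8 + 1), so t ≡ 7·7 = 49 ≡ 1 (mod 8).
    Then x = 2 + 55·1 = 57, valid modulo lcm(55, 8) = 440: x ≡ 57 (mod 440).
  Combine with x ≡ 2 (mod 19); new modulus lcm = 8360.
    Write x = 57 + 440·t and substitute into x ≡ 2 (mod 19): 440·t ≡ 2 − 57 = -55 (mod 19).
    Reduce coefficients mod 19: 3·t ≡ 2 (mod 19).
    The inverse of 3 mod 19 is 13 (since 3·13 = 39 = 2·19 + 1), so t ≡ 13·2 = 26 ≡ 7 (mod 19).
    Then x = 57 + 440·7 = 3137, valid modulo lcm(440, 19) = 8360: x ≡ 3137 (mod 8360).
Verify against each original: 3137 mod 11 = 2, 3137 mod 5 = 2, 3137 mod 8 = 1, 3137 mod 19 = 2.

x ≡ 3137 (mod 8360).


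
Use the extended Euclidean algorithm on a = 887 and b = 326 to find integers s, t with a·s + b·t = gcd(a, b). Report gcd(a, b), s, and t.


Euclidean algorithm on (887, 326) — divide until remainder is 0:
  887 = 2 · 326 + 235
  326 = 1 · 235 + 91
  235 = 2 · 91 + 53
  91 = 1 · 53 + 38
  53 = 1 · 38 + 15
  38 = 2 · 15 + 8
  15 = 1 · 8 + 7
  8 = 1 · 7 + 1
  7 = 7 · 1 + 0
gcd(887, 326) = 1.
Track Bezout coefficients alongside the remainders: start with r₀ = 887 = a·1 + b·0 (s = 1, t = 0) and r₁ = 326 = a·0 + b·1 (s = 0, t = 1); each new remainder r_{k+1} = r_{k-1} − q_k·r_k inherits s_{k+1} = s_{k-1} − q_k·s_k, t_{k+1} = t_{k-1} − q_k·t_k, so r_k = a·s_k + b·t_k at every step:
  q = 2: r = 235, s = 1 − 2·0 = 1, t = 0 − 2·1 = -2  (check: 887·1 + 326·(-2) = 235)
  q = 1: r = 91, s = 0 − 1·1 = -1, t = 1 − 1·(-2) = 3  (check: 887·(-1) + 326·3 = 91)
  q = 2: r = 53, s = 1 − 2·(-1) = 3, t = -2 − 2·3 = -8  (check: 887·3 + 326·(-8) = 53)
  q = 1: r = 38, s = -1 − 1·3 = -4, t = 3 − 1·(-8) = 11  (check: 887·(-4) + 326·11 = 38)
  q = 1: r = 15, s = 3 − 1·(-4) = 7, t = -8 − 1·11 = -19  (check: 887·7 + 326·(-19) = 15)
  q = 2: r = 8, s = -4 − 2·7 = -18, t = 11 − 2·(-19) = 49  (check: 887·(-18) + 326·49 = 8)
  q = 1: r = 7, s = 7 − 1·(-18) = 25, t = -19 − 1·49 = -68  (check: 887·25 + 326·(-68) = 7)
  q = 1: r = 1, s = -18 − 1·25 = -43, t = 49 − 1·(-68) = 117  (check: 887·(-43) + 326·117 = 1)
The row with r = 1 (the gcd) gives the Bezout coefficients s = -43, t = 117.
Result: 887 · (-43) + 326 · (117) = 1.

gcd(887, 326) = 1; s = -43, t = 117 (check: 887·(-43) + 326·117 = 1).


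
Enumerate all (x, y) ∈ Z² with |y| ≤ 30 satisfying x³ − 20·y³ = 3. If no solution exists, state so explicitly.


The equation is x³ - 20y³ = 3. For fixed y, x³ = 20·y³ + 3, so a solution requires the RHS to be a perfect cube.
Strategy: iterate y from -30 to 30, compute RHS = 20·y³ + 3, and check whether it is a (positive or negative) perfect cube.
Check small values of y:
  y = 0: RHS = 3 is not a perfect cube.
  y = 1: RHS = 23 is not a perfect cube.
  y = -1: RHS = -17 is not a perfect cube.
  y = 2: RHS = 163 is not a perfect cube.
  y = -2: RHS = -157 is not a perfect cube.
  y = 3: RHS = 543 is not a perfect cube.
  y = -3: RHS = -537 is not a perfect cube.
Continuing the search up to |y| = 30 finds no solutions either.
No (x, y) in the scanned range satisfies the equation.

No integer solutions with |y| ≤ 30.


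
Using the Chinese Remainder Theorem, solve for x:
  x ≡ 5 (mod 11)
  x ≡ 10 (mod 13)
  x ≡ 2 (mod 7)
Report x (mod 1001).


Moduli 11, 13, 7 are pairwise coprime; by CRT there is a unique solution modulo M = 11 · 13 · 7 = 1001.
Solve pairwise, accumulating the modulus:
  Start with x ≡ 5 (mod 11).
  Combine with x ≡ 10 (mod 13): since gcd(11, 13) = 1, we get a unique residue mod 143.
    Write x = 5 + 11·t and substitute into x ≡ 10 (mod 13): 11·t ≡ 10 − 5 = 5 (mod 13).
    The inverse of 11 mod 13 is 6 (since 11·6 = 66 = 5·13 + 1), so t ≡ 6·5 = 30 ≡ 4 (mod 13).
    Then x = 5 + 11·4 = 49, valid modulo lcm(11, 13) = 143: x ≡ 49 (mod 143).
  Combine with x ≡ 2 (mod 7): since gcd(143, 7) = 1, we get a unique residue mod 1001.
    Write x = 49 + 143·t and substitute into x ≡ 2 (mod 7): 143·t ≡ 2 − 49 = -47 (mod 7).
    Reduce coefficients mod 7: 3·t ≡ 2 (mod 7).
    The inverse of 3 mod 7 is 5 (since 3·5 = 15 = 2·7 + 1), so t ≡ 5·2 = 10 ≡ 3 (mod 7).
    Then x = 49 + 143·3 = 478, valid modulo lcm(143, 7) = 1001: x ≡ 478 (mod 1001).
Verify: 478 mod 11 = 5 ✓, 478 mod 13 = 10 ✓, 478 mod 7 = 2 ✓.

x ≡ 478 (mod 1001).


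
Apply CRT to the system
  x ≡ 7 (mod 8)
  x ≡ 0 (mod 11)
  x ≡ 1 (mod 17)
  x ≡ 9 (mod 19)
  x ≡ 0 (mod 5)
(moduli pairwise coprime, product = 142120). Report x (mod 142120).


Product of moduli M = 8 · 11 · 17 · 19 · 5 = 142120.
Merge one congruence at a time:
  Start: x ≡ 7 (mod 8).
  Combine with x ≡ 0 (mod 11); new modulus lcm = 88.
    Write x = 7 + 8·t and substitute into x ≡ 0 (mod 11): 8·t ≡ 0 − 7 = -7 (mod 11).
    Reduce coefficients mod 11: 8·t ≡ 4 (mod 11).
    The inverse of 8 mod 11 is 7 (since 8·7 = 56 = 5·11 + 1), so t ≡ 7·4 = 28 ≡ 6 (mod 11).
    Then x = 7 + 8·6 = 55, valid modulo lcm(8, 11) = 88: x ≡ 55 (mod 88).
  Combine with x ≡ 1 (mod 17); new modulus lcm = 1496.
    Write x = 55 + 88·t and substitute into x ≡ 1 (mod 17): 88·t ≡ 1 − 55 = -54 (mod 17).
    Reduce coefficients mod 17: 3·t ≡ 14 (mod 17).
    The inverse of 3 mod 17 is 6 (since 3·6 = 18 = 1·17 + 1), so t ≡ 6·14 = 84 ≡ 16 (mod 17).
    Then x = 55 + 88·16 = 1463, valid modulo lcm(88, 17) = 1496: x ≡ 1463 (mod 1496).
  Combine with x ≡ 9 (mod 19); new modulus lcm = 28424.
    Write x = 1463 + 1496·t and substitute into x ≡ 9 (mod 19): 1496·t ≡ 9 − 1463 = -1454 (mod 19).
    Reduce coefficients mod 19: 14·t ≡ 9 (mod 19).
    The inverse of 14 mod 19 is 15 (since 14·15 = 210 = 11·19 + 1), so t ≡ 15·9 = 135 ≡ 2 (mod 19).
    Then x = 1463 + 1496·2 = 4455, valid modulo lcm(1496, 19) = 28424: x ≡ 4455 (mod 28424).
  Combine with x ≡ 0 (mod 5); new modulus lcm = 142120.
    Write x = 4455 + 28424·t and substitute into x ≡ 0 (mod 5): 28424·t ≡ 0 − 4455 = -4455 (mod 5).
    Reduce coefficients mod 5: 4·t ≡ 0 (mod 5).
    The inverse of 4 mod 5 is 4 (since 4·4 = 16 = 3·5 + 1), so t ≡ 4·0 = 0 ≡ 0 (mod 5).
    Then x = 4455 + 28424·0 = 4455, valid modulo lcm(28424, 5) = 142120: x ≡ 4455 (mod 142120).
Verify against each original: 4455 mod 8 = 7, 4455 mod 11 = 0, 4455 mod 17 = 1, 4455 mod 19 = 9, 4455 mod 5 = 0.

x ≡ 4455 (mod 142120).


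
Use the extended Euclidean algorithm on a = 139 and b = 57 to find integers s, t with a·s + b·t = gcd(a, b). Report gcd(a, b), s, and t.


Euclidean algorithm on (139, 57) — divide until remainder is 0:
  139 = 2 · 57 + 25
  57 = 2 · 25 + 7
  25 = 3 · 7 + 4
  7 = 1 · 4 + 3
  4 = 1 · 3 + 1
  3 = 3 · 1 + 0
gcd(139, 57) = 1.
Track Bezout coefficients alongside the remainders: start with r₀ = 139 = a·1 + b·0 (s = 1, t = 0) and r₁ = 57 = a·0 + b·1 (s = 0, t = 1); each new remainder r_{k+1} = r_{k-1} − q_k·r_k inherits s_{k+1} = s_{k-1} − q_k·s_k, t_{k+1} = t_{k-1} − q_k·t_k, so r_k = a·s_k + b·t_k at every step:
  q = 2: r = 25, s = 1 − 2·0 = 1, t = 0 − 2·1 = -2  (check: 139·1 + 57·(-2) = 25)
  q = 2: r = 7, s = 0 − 2·1 = -2, t = 1 − 2·(-2) = 5  (check: 139·(-2) + 57·5 = 7)
  q = 3: r = 4, s = 1 − 3·(-2) = 7, t = -2 − 3·5 = -17  (check: 139·7 + 57·(-17) = 4)
  q = 1: r = 3, s = -2 − 1·7 = -9, t = 5 − 1·(-17) = 22  (check: 139·(-9) + 57·22 = 3)
  q = 1: r = 1, s = 7 − 1·(-9) = 16, t = -17 − 1·22 = -39  (check: 139·16 + 57·(-39) = 1)
The row with r = 1 (the gcd) gives the Bezout coefficients s = 16, t = -39.
Result: 139 · (16) + 57 · (-39) = 1.

gcd(139, 57) = 1; s = 16, t = -39 (check: 139·16 + 57·(-39) = 1).


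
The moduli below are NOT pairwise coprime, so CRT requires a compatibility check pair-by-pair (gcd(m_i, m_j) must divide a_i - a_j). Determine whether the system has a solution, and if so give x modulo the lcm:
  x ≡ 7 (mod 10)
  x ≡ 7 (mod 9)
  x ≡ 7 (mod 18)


Moduli 10, 9, 18 are not pairwise coprime, so CRT works modulo lcm(m_i) when all pairwise compatibility conditions hold.
Pairwise compatibility: gcd(m_i, m_j) must divide a_i - a_j for every pair.
Merge one congruence at a time:
  Start: x ≡ 7 (mod 10).
  Combine with x ≡ 7 (mod 9): gcd(10, 9) = 1; 7 - 7 = 0, which IS divisible by 1, so compatible.
    Write x = 7 + 10·t and substitute into x ≡ 7 (mod 9): 10·t ≡ 7 − 7 = 0 (mod 9).
    Reduce coefficients mod 9: 1·t ≡ 0 (mod 9).
    So t ≡ 0 (mod 9).
    Then x = 7 + 10·0 = 7, valid modulo lcm(10, 9) = 90: x ≡ 7 (mod 90).
  Combine with x ≡ 7 (mod 18): gcd(90, 18) = 18; 7 - 7 = 0, which IS divisible by 18, so compatible.
    Write x = 7 + 90·t and substitute into x ≡ 7 (mod 18): 90·t ≡ 7 − 7 = 0 (mod 18).
    Divide the congruence (and modulus) by g = 18: 5·t ≡ 0 (mod 1).
    Modulo 1 every t works; take t = 0.
    Then x = 7 + 90·0 = 7, valid modulo lcm(90, 18) = 90: x ≡ 7 (mod 90).
Verify: 7 mod 10 = 7, 7 mod 9 = 7, 7 mod 18 = 7.

x ≡ 7 (mod 90).


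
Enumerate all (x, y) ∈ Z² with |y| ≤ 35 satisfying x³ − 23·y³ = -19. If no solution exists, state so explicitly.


The equation is x³ - 23y³ = -19. For fixed y, x³ = 23·y³ − 19, so a solution requires the RHS to be a perfect cube.
Strategy: iterate y from -35 to 35, compute RHS = 23·y³ − 19, and check whether it is a (positive or negative) perfect cube.
Check small values of y:
  y = 0: RHS = -19 is not a perfect cube.
  y = 1: RHS = 4 is not a perfect cube.
  y = -1: RHS = -42 is not a perfect cube.
  y = 2: RHS = 165 is not a perfect cube.
  y = -2: RHS = -203 is not a perfect cube.
  y = 3: RHS = 602 is not a perfect cube.
  y = -3: RHS = -640 is not a perfect cube.
Continuing the search up to |y| = 35 finds no solutions either.
No (x, y) in the scanned range satisfies the equation.

No integer solutions with |y| ≤ 35.


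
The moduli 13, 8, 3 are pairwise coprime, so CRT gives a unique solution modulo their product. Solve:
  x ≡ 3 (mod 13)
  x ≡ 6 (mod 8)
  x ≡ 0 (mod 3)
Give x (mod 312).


Moduli 13, 8, 3 are pairwise coprime; by CRT there is a unique solution modulo M = 13 · 8 · 3 = 312.
Solve pairwise, accumulating the modulus:
  Start with x ≡ 3 (mod 13).
  Combine with x ≡ 6 (mod 8): since gcd(13, 8) = 1, we get a unique residue mod 104.
    Write x = 3 + 13·t and substitute into x ≡ 6 (mod 8): 13·t ≡ 6 − 3 = 3 (mod 8).
    Reduce coefficients mod 8: 5·t ≡ 3 (mod 8).
    The inverse of 5 mod 8 is 5 (since 5·5 = 25 = 3·8 + 1), so t ≡ 5·3 = 15 ≡ 7 (mod 8).
    Then x = 3 + 13·7 = 94, valid modulo lcm(13, 8) = 104: x ≡ 94 (mod 104).
  Combine with x ≡ 0 (mod 3): since gcd(104, 3) = 1, we get a unique residue mod 312.
    Write x = 94 + 104·t and substitute into x ≡ 0 (mod 3): 104·t ≡ 0 − 94 = -94 (mod 3).
    Reduce coefficients mod 3: 2·t ≡ 2 (mod 3).
    The inverse of 2 mod 3 is 2 (since 2·2 = 4 = 1·3 + 1), so t ≡ 2·2 = 4 ≡ 1 (mod 3).
    Then x = 94 + 104·1 = 198, valid modulo lcm(104, 3) = 312: x ≡ 198 (mod 312).
Verify: 198 mod 13 = 3 ✓, 198 mod 8 = 6 ✓, 198 mod 3 = 0 ✓.

x ≡ 198 (mod 312).


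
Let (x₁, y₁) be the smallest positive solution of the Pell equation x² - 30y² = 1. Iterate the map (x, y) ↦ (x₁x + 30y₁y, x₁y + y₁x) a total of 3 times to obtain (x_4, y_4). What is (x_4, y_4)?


Step 1: Find the fundamental solution (x₁, y₁) of x² - 30y² = 1.
  Expand √30 as a continued fraction. a₀ = ⌊√30⌋ = 5; iterate m_{k+1} = d_k·a_k − m_k, d_{k+1} = (30 − m_{k+1}²)/d_k, a_{k+1} = ⌊(a₀ + m_{k+1})/d_{k+1}⌋ (starting m₀ = 0, d₀ = 1), with convergents p_k = a_k·p_{k-1} + p_{k-2}, q_k = a_k·q_{k-1} + q_{k-2} (p₋₁ = 1, q₋₁ = 0):
  k = 0: a₀ = 5; p₀/q₀ = 5/1; p₀² − 30·q₀² = 25 − 30 = -5.
  k = 1: m = 5, d = 5, a = ⌊(5 + 5)/5⌋ = 2; p/q = (2·5 + 1)/(2·1 + 0) = 11/2; p² − 30·q² = 121 − 120 = 1.
  The first convergent with p² − 30·q² = 1 gives the fundamental solution (x₁, y₁) = (11, 2).
Step 2: Apply the recurrence (x_{n+1}, y_{n+1}) = (x₁x_n + 30y₁y_n, x₁y_n + y₁x_n) repeatedly.
  From (x_1, y_1) = (11, 2): x_2 = 11·11 + 30·2·2 = 241; y_2 = 11·2 + 2·11 = 44.
  From (x_2, y_2) = (241, 44): x_3 = 11·241 + 30·2·44 = 5291; y_3 = 11·44 + 2·241 = 966.
  From (x_3, y_3) = (5291, 966): x_4 = 11·5291 + 30·2·966 = 116161; y_4 = 11·966 + 2·5291 = 21208.
Step 3: Verify x_4² - 30·y_4² = 13493377921 - 13493377920 = 1 (should be 1). ✓

(x_1, y_1) = (11, 2); (x_4, y_4) = (116161, 21208).


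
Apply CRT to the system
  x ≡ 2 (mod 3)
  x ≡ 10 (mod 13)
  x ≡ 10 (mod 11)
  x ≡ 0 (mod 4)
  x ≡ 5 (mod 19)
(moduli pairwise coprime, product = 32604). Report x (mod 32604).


Product of moduli M = 3 · 13 · 11 · 4 · 19 = 32604.
Merge one congruence at a time:
  Start: x ≡ 2 (mod 3).
  Combine with x ≡ 10 (mod 13); new modulus lcm = 39.
    Write x = 2 + 3·t and substitute into x ≡ 10 (mod 13): 3·t ≡ 10 − 2 = 8 (mod 13).
    The inverse of 3 mod 13 is 9 (since 3·9 = 27 = 2·13 + 1), so t ≡ 9·8 = 72 ≡ 7 (mod 13).
    Then x = 2 + 3·7 = 23, valid modulo lcm(3, 13) = 39: x ≡ 23 (mod 39).
  Combine with x ≡ 10 (mod 11); new modulus lcm = 429.
    Write x = 23 + 39·t and substitute into x ≡ 10 (mod 11): 39·t ≡ 10 − 23 = -13 (mod 11).
    Reduce coefficients mod 11: 6·t ≡ 9 (mod 11).
    The inverse of 6 mod 11 is 2 (since 6·2 = 12 = 1·11 + 1), so t ≡ 2·9 = 18 ≡ 7 (mod 11).
    Then x = 23 + 39·7 = 296, valid modulo lcm(39, 11) = 429: x ≡ 296 (mod 429).
  Combine with x ≡ 0 (mod 4); new modulus lcm = 1716.
    Write x = 296 + 429·t and substitute into x ≡ 0 (mod 4): 429·t ≡ 0 − 296 = -296 (mod 4).
    Reduce coefficients mod 4: 1·t ≡ 0 (mod 4).
    So t ≡ 0 (mod 4).
    Then x = 296 + 429·0 = 296, valid modulo lcm(429, 4) = 1716: x ≡ 296 (mod 1716).
  Combine with x ≡ 5 (mod 19); new modulus lcm = 32604.
    Write x = 296 + 1716·t and substitute into x ≡ 5 (mod 19): 1716·t ≡ 5 − 296 = -291 (mod 19).
    Reduce coefficients mod 19: 6·t ≡ 13 (mod 19).
    The inverse of 6 mod 19 is 16 (since 6·16 = 96 = 5·19 + 1), so t ≡ 16·13 = 208 ≡ 18 (mod 19).
    Then x = 296 + 1716·18 = 31184, valid modulo lcm(1716, 19) = 32604: x ≡ 31184 (mod 32604).
Verify against each original: 31184 mod 3 = 2, 31184 mod 13 = 10, 31184 mod 11 = 10, 31184 mod 4 = 0, 31184 mod 19 = 5.

x ≡ 31184 (mod 32604).


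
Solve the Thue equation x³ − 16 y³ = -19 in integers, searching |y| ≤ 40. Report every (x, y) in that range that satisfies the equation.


The equation is x³ - 16y³ = -19. For fixed y, x³ = 16·y³ − 19, so a solution requires the RHS to be a perfect cube.
Strategy: iterate y from -40 to 40, compute RHS = 16·y³ − 19, and check whether it is a (positive or negative) perfect cube.
Check small values of y:
  y = 0: RHS = -19 is not a perfect cube.
  y = 1: RHS = -3 is not a perfect cube.
  y = -1: RHS = -35 is not a perfect cube.
  y = 2: RHS = 109 is not a perfect cube.
  y = -2: RHS = -147 is not a perfect cube.
  y = 3: RHS = 413 is not a perfect cube.
  y = -3: RHS = -451 is not a perfect cube.
Continuing the search up to |y| = 40 finds no solutions either.
No (x, y) in the scanned range satisfies the equation.

No integer solutions with |y| ≤ 40.


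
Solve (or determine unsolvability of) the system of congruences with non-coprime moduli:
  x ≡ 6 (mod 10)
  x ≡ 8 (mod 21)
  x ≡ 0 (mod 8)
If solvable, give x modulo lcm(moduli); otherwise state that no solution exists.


Moduli 10, 21, 8 are not pairwise coprime, so CRT works modulo lcm(m_i) when all pairwise compatibility conditions hold.
Pairwise compatibility: gcd(m_i, m_j) must divide a_i - a_j for every pair.
Merge one congruence at a time:
  Start: x ≡ 6 (mod 10).
  Combine with x ≡ 8 (mod 21): gcd(10, 21) = 1; 8 - 6 = 2, which IS divisible by 1, so compatible.
    Write x = 6 + 10·t and substitute into x ≡ 8 (mod 21): 10·t ≡ 8 − 6 = 2 (mod 21).
    The inverse of 10 mod 21 is 19 (since 10·19 = 190 = 9·21 + 1), so t ≡ 19·2 = 38 ≡ 17 (mod 21).
    Then x = 6 + 10·17 = 176, valid modulo lcm(10, 21) = 210: x ≡ 176 (mod 210).
  Combine with x ≡ 0 (mod 8): gcd(210, 8) = 2; 0 - 176 = -176, which IS divisible by 2, so compatible.
    Write x = 176 + 210·t and substitute into x ≡ 0 (mod 8): 210·t ≡ 0 − 176 = -176 (mod 8).
    Divide the congruence (and modulus) by g = 2: 105·t ≡ -88 (mod 4).
    Reduce coefficients mod 4: 1·t ≡ 0 (mod 4).
    So t ≡ 0 (mod 4).
    Then x = 176 + 210·0 = 176, valid modulo lcm(210, 8) = 840: x ≡ 176 (mod 840).
Verify: 176 mod 10 = 6, 176 mod 21 = 8, 176 mod 8 = 0.

x ≡ 176 (mod 840).


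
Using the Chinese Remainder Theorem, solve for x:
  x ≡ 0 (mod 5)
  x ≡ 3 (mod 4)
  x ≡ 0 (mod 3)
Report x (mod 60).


Moduli 5, 4, 3 are pairwise coprime; by CRT there is a unique solution modulo M = 5 · 4 · 3 = 60.
Solve pairwise, accumulating the modulus:
  Start with x ≡ 0 (mod 5).
  Combine with x ≡ 3 (mod 4): since gcd(5, 4) = 1, we get a unique residue mod 20.
    Write x = 0 + 5·t and substitute into x ≡ 3 (mod 4): 5·t ≡ 3 − 0 = 3 (mod 4).
    Reduce coefficients mod 4: 1·t ≡ 3 (mod 4).
    So t ≡ 3 (mod 4).
    Then x = 0 + 5·3 = 15, valid modulo lcm(5, 4) = 20: x ≡ 15 (mod 20).
  Combine with x ≡ 0 (mod 3): since gcd(20, 3) = 1, we get a unique residue mod 60.
    Write x = 15 + 20·t and substitute into x ≡ 0 (mod 3): 20·t ≡ 0 − 15 = -15 (mod 3).
    Reduce coefficients mod 3: 2·t ≡ 0 (mod 3).
    The inverse of 2 mod 3 is 2 (since 2·2 = 4 = 1·3 + 1), so t ≡ 2·0 = 0 ≡ 0 (mod 3).
    Then x = 15 + 20·0 = 15, valid modulo lcm(20, 3) = 60: x ≡ 15 (mod 60).
Verify: 15 mod 5 = 0 ✓, 15 mod 4 = 3 ✓, 15 mod 3 = 0 ✓.

x ≡ 15 (mod 60).


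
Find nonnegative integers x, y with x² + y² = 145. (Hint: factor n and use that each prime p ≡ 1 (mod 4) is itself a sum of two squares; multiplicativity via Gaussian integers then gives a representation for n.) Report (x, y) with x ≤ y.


Step 1: Factor n = 145 = 5 · 29.
Step 2: Check the mod-4 condition on each prime factor: 5 ≡ 1 (mod 4), exponent 1; 29 ≡ 1 (mod 4), exponent 1.
All primes ≡ 3 (mod 4) appear to even exponent (or don't appear), so by the two-squares theorem n IS expressible as a sum of two squares.
Step 3: Build a representation. Here n = 5 · 29 is a product of primes ≡ 1 (mod 4). Each prime p ≡ 1 (mod 4) is itself a sum of two squares; find a² by testing p − a² for a perfect square:
  5: 5 − 1² = 4 = 2² ⇒ 5 = 1² + 2².
  29: 29 − 1² = 28, 29 − 2² = 25 = 5² ⇒ 29 = 2² + 5².
  Combine using the Brahmagupta–Fibonacci identity (a² + b²)(c² + d²) = (ac − bd)² + (ad + bc)² = (ac + bd)² + (ad − bc)²:
  5 · 29 = 145: from (1² + 2²)(2² + 5²), take (1·2 − 2·5, 1·5 + 2·2) = (2 − 10, 5 + 4) = (-8, 9); dropping signs (only squares matter) gives (8, 9); check 8² + 9² = 64 + 81 = 145 ✓.
Step 4: Order so x ≤ y and verify: 8² + 9² = 64 + 81 = 145 = n. ✓

n = 145 = 8² + 9² (one valid representation with x ≤ y).


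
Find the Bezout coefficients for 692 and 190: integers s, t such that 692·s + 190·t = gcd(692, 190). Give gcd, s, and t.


Euclidean algorithm on (692, 190) — divide until remainder is 0:
  692 = 3 · 190 + 122
  190 = 1 · 122 + 68
  122 = 1 · 68 + 54
  68 = 1 · 54 + 14
  54 = 3 · 14 + 12
  14 = 1 · 12 + 2
  12 = 6 · 2 + 0
gcd(692, 190) = 2.
Track Bezout coefficients alongside the remainders: start with r₀ = 692 = a·1 + b·0 (s = 1, t = 0) and r₁ = 190 = a·0 + b·1 (s = 0, t = 1); each new remainder r_{k+1} = r_{k-1} − q_k·r_k inherits s_{k+1} = s_{k-1} − q_k·s_k, t_{k+1} = t_{k-1} − q_k·t_k, so r_k = a·s_k + b·t_k at every step:
  q = 3: r = 122, s = 1 − 3·0 = 1, t = 0 − 3·1 = -3  (check: 692·1 + 190·(-3) = 122)
  q = 1: r = 68, s = 0 − 1·1 = -1, t = 1 − 1·(-3) = 4  (check: 692·(-1) + 190·4 = 68)
  q = 1: r = 54, s = 1 − 1·(-1) = 2, t = -3 − 1·4 = -7  (check: 692·2 + 190·(-7) = 54)
  q = 1: r = 14, s = -1 − 1·2 = -3, t = 4 − 1·(-7) = 11  (check: 692·(-3) + 190·11 = 14)
  q = 3: r = 12, s = 2 − 3·(-3) = 11, t = -7 − 3·11 = -40  (check: 692·11 + 190·(-40) = 12)
  q = 1: r = 2, s = -3 − 1·11 = -14, t = 11 − 1·(-40) = 51  (check: 692·(-14) + 190·51 = 2)
The row with r = 2 (the gcd) gives the Bezout coefficients s = -14, t = 51.
Result: 692 · (-14) + 190 · (51) = 2.

gcd(692, 190) = 2; s = -14, t = 51 (check: 692·(-14) + 190·51 = 2).


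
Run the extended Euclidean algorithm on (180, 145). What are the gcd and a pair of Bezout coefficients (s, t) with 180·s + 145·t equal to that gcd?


Euclidean algorithm on (180, 145) — divide until remainder is 0:
  180 = 1 · 145 + 35
  145 = 4 · 35 + 5
  35 = 7 · 5 + 0
gcd(180, 145) = 5.
Track Bezout coefficients alongside the remainders: start with r₀ = 180 = a·1 + b·0 (s = 1, t = 0) and r₁ = 145 = a·0 + b·1 (s = 0, t = 1); each new remainder r_{k+1} = r_{k-1} − q_k·r_k inherits s_{k+1} = s_{k-1} − q_k·s_k, t_{k+1} = t_{k-1} − q_k·t_k, so r_k = a·s_k + b·t_k at every step:
  q = 1: r = 35, s = 1 − 1·0 = 1, t = 0 − 1·1 = -1  (check: 180·1 + 145·(-1) = 35)
  q = 4: r = 5, s = 0 − 4·1 = -4, t = 1 − 4·(-1) = 5  (check: 180·(-4) + 145·5 = 5)
The row with r = 5 (the gcd) gives the Bezout coefficients s = -4, t = 5.
Result: 180 · (-4) + 145 · (5) = 5.

gcd(180, 145) = 5; s = -4, t = 5 (check: 180·(-4) + 145·5 = 5).


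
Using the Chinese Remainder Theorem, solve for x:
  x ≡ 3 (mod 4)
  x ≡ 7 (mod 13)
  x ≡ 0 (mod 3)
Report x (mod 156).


Moduli 4, 13, 3 are pairwise coprime; by CRT there is a unique solution modulo M = 4 · 13 · 3 = 156.
Solve pairwise, accumulating the modulus:
  Start with x ≡ 3 (mod 4).
  Combine with x ≡ 7 (mod 13): since gcd(4, 13) = 1, we get a unique residue mod 52.
    Write x = 3 + 4·t and substitute into x ≡ 7 (mod 13): 4·t ≡ 7 − 3 = 4 (mod 13).
    The inverse of 4 mod 13 is 10 (since 4·10 = 40 = 3·13 + 1), so t ≡ 10·4 = 40 ≡ 1 (mod 13).
    Then x = 3 + 4·1 = 7, valid modulo lcm(4, 13) = 52: x ≡ 7 (mod 52).
  Combine with x ≡ 0 (mod 3): since gcd(52, 3) = 1, we get a unique residue mod 156.
    Write x = 7 + 52·t and substitute into x ≡ 0 (mod 3): 52·t ≡ 0 − 7 = -7 (mod 3).
    Reduce coefficients mod 3: 1·t ≡ 2 (mod 3).
    So t ≡ 2 (mod 3).
    Then x = 7 + 52·2 = 111, valid modulo lcm(52, 3) = 156: x ≡ 111 (mod 156).
Verify: 111 mod 4 = 3 ✓, 111 mod 13 = 7 ✓, 111 mod 3 = 0 ✓.

x ≡ 111 (mod 156).


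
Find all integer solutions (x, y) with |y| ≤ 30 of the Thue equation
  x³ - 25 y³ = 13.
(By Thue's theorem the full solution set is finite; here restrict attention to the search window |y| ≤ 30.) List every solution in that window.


The equation is x³ - 25y³ = 13. For fixed y, x³ = 25·y³ + 13, so a solution requires the RHS to be a perfect cube.
Strategy: iterate y from -30 to 30, compute RHS = 25·y³ + 13, and check whether it is a (positive or negative) perfect cube.
Check small values of y:
  y = 0: RHS = 13 is not a perfect cube.
  y = 1: RHS = 38 is not a perfect cube.
  y = -1: RHS = -12 is not a perfect cube.
  y = 2: RHS = 213 is not a perfect cube.
  y = -2: RHS = -187 is not a perfect cube.
  y = 3: RHS = 688 is not a perfect cube.
  y = -3: RHS = -662 is not a perfect cube.
Continuing the search up to |y| = 30 finds no solutions either.
No (x, y) in the scanned range satisfies the equation.

No integer solutions with |y| ≤ 30.


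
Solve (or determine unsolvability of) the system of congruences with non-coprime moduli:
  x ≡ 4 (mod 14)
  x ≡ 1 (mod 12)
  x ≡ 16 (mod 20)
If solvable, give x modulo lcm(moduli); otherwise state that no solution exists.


Moduli 14, 12, 20 are not pairwise coprime, so CRT works modulo lcm(m_i) when all pairwise compatibility conditions hold.
Pairwise compatibility: gcd(m_i, m_j) must divide a_i - a_j for every pair.
Merge one congruence at a time:
  Start: x ≡ 4 (mod 14).
  Combine with x ≡ 1 (mod 12): gcd(14, 12) = 2, and 1 - 4 = -3 is NOT divisible by 2.
    ⇒ system is inconsistent (no integer solution).

No solution (the system is inconsistent).


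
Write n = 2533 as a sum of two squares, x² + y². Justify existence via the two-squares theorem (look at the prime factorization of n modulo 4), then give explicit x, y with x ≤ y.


Step 1: Factor n = 2533 = 17 · 149.
Step 2: Check the mod-4 condition on each prime factor: 17 ≡ 1 (mod 4), exponent 1; 149 ≡ 1 (mod 4), exponent 1.
All primes ≡ 3 (mod 4) appear to even exponent (or don't appear), so by the two-squares theorem n IS expressible as a sum of two squares.
Step 3: Build a representation. Here n = 17 · 149 is a product of primes ≡ 1 (mod 4). Each prime p ≡ 1 (mod 4) is itself a sum of two squares; find a² by testing p − a² for a perfect square:
  17: 17 − 1² = 16 = 4² ⇒ 17 = 1² + 4².
  149: 149 − 1² = 148, 149 − 2² = 145, 149 − 3² = 140, 149 − 4² = 133, 149 − 5² = 124, 149 − 6² = 113, 149 − 7² = 100 = 10² ⇒ 149 = 7² + 10².
  Combine using the Brahmagupta–Fibonacci identity (a² + b²)(c² + d²) = (ac − bd)² + (ad + bc)² = (ac + bd)² + (ad − bc)²:
  17 · 149 = 2533: from (1² + 4²)(7² + 10²), take (1·7 − 4·10, 1·10 + 4·7) = (7 − 40, 10 + 28) = (-33, 38); dropping signs (only squares matter) gives (33, 38); check 33² + 38² = 1089 + 1444 = 2533 ✓.
Step 4: Order so x ≤ y and verify: 33² + 38² = 1089 + 1444 = 2533 = n. ✓

n = 2533 = 33² + 38² (one valid representation with x ≤ y).


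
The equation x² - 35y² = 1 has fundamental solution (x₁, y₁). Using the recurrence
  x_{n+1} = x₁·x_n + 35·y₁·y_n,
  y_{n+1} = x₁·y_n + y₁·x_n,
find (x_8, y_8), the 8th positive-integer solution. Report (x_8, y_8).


Step 1: Find the fundamental solution (x₁, y₁) of x² - 35y² = 1.
  Expand √35 as a continued fraction. a₀ = ⌊√35⌋ = 5; iterate m_{k+1} = d_k·a_k − m_k, d_{k+1} = (35 − m_{k+1}²)/d_k, a_{k+1} = ⌊(a₀ + m_{k+1})/d_{k+1}⌋ (starting m₀ = 0, d₀ = 1), with convergents p_k = a_k·p_{k-1} + p_{k-2}, q_k = a_k·q_{k-1} + q_{k-2} (p₋₁ = 1, q₋₁ = 0):
  k = 0: a₀ = 5; p₀/q₀ = 5/1; p₀² − 35·q₀² = 25 − 35 = -10.
  k = 1: m = 5, d = 10, a = ⌊(5 + 5)/10⌋ = 1; p/q = (1·5 + 1)/(1·1 + 0) = 6/1; p² − 35·q² = 36 − 35 = 1.
  The first convergent with p² − 35·q² = 1 gives the fundamental solution (x₁, y₁) = (6, 1).
Step 2: Apply the recurrence (x_{n+1}, y_{n+1}) = (x₁x_n + 35y₁y_n, x₁y_n + y₁x_n) repeatedly.
  From (x_1, y_1) = (6, 1): x_2 = 6·6 + 35·1·1 = 71; y_2 = 6·1 + 1·6 = 12.
  From (x_2, y_2) = (71, 12): x_3 = 6·71 + 35·1·12 = 846; y_3 = 6·12 + 1·71 = 143.
  From (x_3, y_3) = (846, 143): x_4 = 6·846 + 35·1·143 = 10081; y_4 = 6·143 + 1·846 = 1704.
  From (x_4, y_4) = (10081, 1704): x_5 = 6·10081 + 35·1·1704 = 120126; y_5 = 6·1704 + 1·10081 = 20305.
  From (x_5, y_5) = (120126, 20305): x_6 = 6·120126 + 35·1·20305 = 1431431; y_6 = 6·20305 + 1·120126 = 241956.
  From (x_6, y_6) = (1431431, 241956): x_7 = 6·1431431 + 35·1·241956 = 17057046; y_7 = 6·241956 + 1·1431431 = 2883167.
  From (x_7, y_7) = (17057046, 2883167): x_8 = 6·17057046 + 35·1·2883167 = 203253121; y_8 = 6·2883167 + 1·17057046 = 34356048.
Step 3: Verify x_8² - 35·y_8² = 41311831196240641 - 41311831196240640 = 1 (should be 1). ✓

(x_1, y_1) = (6, 1); (x_8, y_8) = (203253121, 34356048).


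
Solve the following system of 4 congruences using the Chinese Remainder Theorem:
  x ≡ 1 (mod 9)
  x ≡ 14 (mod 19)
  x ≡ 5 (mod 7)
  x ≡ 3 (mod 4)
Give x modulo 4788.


Product of moduli M = 9 · 19 · 7 · 4 = 4788.
Merge one congruence at a time:
  Start: x ≡ 1 (mod 9).
  Combine with x ≡ 14 (mod 19); new modulus lcm = 171.
    Write x = 1 + 9·t and substitute into x ≡ 14 (mod 19): 9·t ≡ 14 − 1 = 13 (mod 19).
    The inverse of 9 mod 19 is 17 (since 9·17 = 153 = 8·19 + 1), so t ≡ 17·13 = 221 ≡ 12 (mod 19).
    Then x = 1 + 9·12 = 109, valid modulo lcm(9, 19) = 171: x ≡ 109 (mod 171).
  Combine with x ≡ 5 (mod 7); new modulus lcm = 1197.
    Write x = 109 + 171·t and substitute into x ≡ 5 (mod 7): 171·t ≡ 5 − 109 = -104 (mod 7).
    Reduce coefficients mod 7: 3·t ≡ 1 (mod 7).
    The inverse of 3 mod 7 is 5 (since 3·5 = 15 = 2·7 + 1), so t ≡ 5·1 = 5 ≡ 5 (mod 7).
    Then x = 109 + 171·5 = 964, valid modulo lcm(171, 7) = 1197: x ≡ 964 (mod 1197).
  Combine with x ≡ 3 (mod 4); new modulus lcm = 4788.
    Write x = 964 + 1197·t and substitute into x ≡ 3 (mod 4): 1197·t ≡ 3 − 964 = -961 (mod 4).
    Reduce coefficients mod 4: 1·t ≡ 3 (mod 4).
    So t ≡ 3 (mod 4).
    Then x = 964 + 1197·3 = 4555, valid modulo lcm(1197, 4) = 4788: x ≡ 4555 (mod 4788).
Verify against each original: 4555 mod 9 = 1, 4555 mod 19 = 14, 4555 mod 7 = 5, 4555 mod 4 = 3.

x ≡ 4555 (mod 4788).


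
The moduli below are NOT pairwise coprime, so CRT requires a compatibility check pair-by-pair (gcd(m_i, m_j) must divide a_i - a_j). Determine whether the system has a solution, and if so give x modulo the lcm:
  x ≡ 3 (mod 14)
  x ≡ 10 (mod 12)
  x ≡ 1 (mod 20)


Moduli 14, 12, 20 are not pairwise coprime, so CRT works modulo lcm(m_i) when all pairwise compatibility conditions hold.
Pairwise compatibility: gcd(m_i, m_j) must divide a_i - a_j for every pair.
Merge one congruence at a time:
  Start: x ≡ 3 (mod 14).
  Combine with x ≡ 10 (mod 12): gcd(14, 12) = 2, and 10 - 3 = 7 is NOT divisible by 2.
    ⇒ system is inconsistent (no integer solution).

No solution (the system is inconsistent).


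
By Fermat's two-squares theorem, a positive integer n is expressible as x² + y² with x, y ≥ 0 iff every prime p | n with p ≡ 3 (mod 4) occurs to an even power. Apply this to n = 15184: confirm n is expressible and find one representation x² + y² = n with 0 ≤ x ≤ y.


Step 1: Factor n = 15184 = 2^4 · 13 · 73.
Step 2: Check the mod-4 condition on each prime factor: 2 = 2 (special); 13 ≡ 1 (mod 4), exponent 1; 73 ≡ 1 (mod 4), exponent 1.
All primes ≡ 3 (mod 4) appear to even exponent (or don't appear), so by the two-squares theorem n IS expressible as a sum of two squares.
Step 3: Build a representation. Group n = k² · m with k = 4 and m = 13 · 73 = 949 (a product of primes ≡ 1 (mod 4)); a representation of m scales to one of n via (k·x)² + (k·y)² = k²(x² + y²). Each prime p ≡ 1 (mod 4) is itself a sum of two squares; find a² by testing p − a² for a perfect square:
  13: 13 − 1² = 12, 13 − 2² = 9 = 3² ⇒ 13 = 2² + 3².
  73: 73 − 1² = 72, 73 − 2² = 69, 73 − 3² = 64 = 8² ⇒ 73 = 3² + 8².
  Combine using the Brahmagupta–Fibonacci identity (a² + b²)(c² + d²) = (ac − bd)² + (ad + bc)² = (ac + bd)² + (ad − bc)²:
  13 · 73 = 949: from (2² + 3²)(3² + 8²), take (2·3 − 3·8, 2·8 + 3·3) = (6 − 24, 16 + 9) = (-18, 25); dropping signs (only squares matter) gives (18, 25); check 18² + 25² = 324 + 625 = 949 ✓.
  Scale by k = 4: (4·18, 4·25) = (72, 100).
Step 4: Order so x ≤ y and verify: 72² + 100² = 5184 + 10000 = 15184 = n. ✓

n = 15184 = 72² + 100² (one valid representation with x ≤ y).


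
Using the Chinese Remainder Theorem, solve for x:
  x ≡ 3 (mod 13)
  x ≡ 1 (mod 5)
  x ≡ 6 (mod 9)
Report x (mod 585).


Moduli 13, 5, 9 are pairwise coprime; by CRT there is a unique solution modulo M = 13 · 5 · 9 = 585.
Solve pairwise, accumulating the modulus:
  Start with x ≡ 3 (mod 13).
  Combine with x ≡ 1 (mod 5): since gcd(13, 5) = 1, we get a unique residue mod 65.
    Write x = 3 + 13·t and substitute into x ≡ 1 (mod 5): 13·t ≡ 1 − 3 = -2 (mod 5).
    Reduce coefficients mod 5: 3·t ≡ 3 (mod 5).
    The inverse of 3 mod 5 is 2 (since 3·2 = 6 = 1·5 + 1), so t ≡ 2·3 = 6 ≡ 1 (mod 5).
    Then x = 3 + 13·1 = 16, valid modulo lcm(13, 5) = 65: x ≡ 16 (mod 65).
  Combine with x ≡ 6 (mod 9): since gcd(65, 9) = 1, we get a unique residue mod 585.
    Write x = 16 + 65·t and substitute into x ≡ 6 (mod 9): 65·t ≡ 6 − 16 = -10 (mod 9).
    Reduce coefficients mod 9: 2·t ≡ 8 (mod 9).
    The inverse of 2 mod 9 is 5 (since 2·5 = 10 = 1·9 + 1), so t ≡ 5·8 = 40 ≡ 4 (mod 9).
    Then x = 16 + 65·4 = 276, valid modulo lcm(65, 9) = 585: x ≡ 276 (mod 585).
Verify: 276 mod 13 = 3 ✓, 276 mod 5 = 1 ✓, 276 mod 9 = 6 ✓.

x ≡ 276 (mod 585).
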